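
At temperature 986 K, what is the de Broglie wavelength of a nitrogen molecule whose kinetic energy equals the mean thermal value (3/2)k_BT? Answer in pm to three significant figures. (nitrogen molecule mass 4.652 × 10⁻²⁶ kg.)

λ = 15.2 pm

KE = (3/2)k_BT = 1.5 × 1.381 × 10⁻²³ × 986 = 2.042 × 10⁻²⁰ J.
p = √(2mKE) = √(2 × 4.652 × 10⁻²⁶ × 2.042 × 10⁻²⁰) = 4.359 × 10⁻²³ kg·m/s.
λ = h/p = 1.52 × 10⁻¹¹ m = 15.2 pm.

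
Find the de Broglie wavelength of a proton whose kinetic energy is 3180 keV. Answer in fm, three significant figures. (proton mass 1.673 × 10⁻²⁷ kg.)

KE = 3180 keV = 5.094 × 10⁻¹³ J.
p = √(2mKE) = √(2 × 1.673 × 10⁻²⁷ × 5.094 × 10⁻¹³) = 4.129 × 10⁻²⁰ kg·m/s.
λ = h/p = 6.626 × 10⁻³⁴ / 4.129 × 10⁻²⁰ = 1.60 × 10⁻¹⁴ m = 16.0 fm.

λ = 16.0 fm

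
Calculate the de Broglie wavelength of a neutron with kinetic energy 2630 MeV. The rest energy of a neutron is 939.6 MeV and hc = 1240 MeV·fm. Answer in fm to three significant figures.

Total energy E = KE + m₀c² = 2630 + 939.6 = 3569.6 MeV.
(pc)² = E² − (m₀c²)² = (3569.6)² − (939.6)² = 1.186 × 10⁷ MeV², so pc = 3444 MeV.
λ = hc/(pc) = 1240 MeV·fm / 3444 MeV = 0.360 fm.

λ = 0.360 fm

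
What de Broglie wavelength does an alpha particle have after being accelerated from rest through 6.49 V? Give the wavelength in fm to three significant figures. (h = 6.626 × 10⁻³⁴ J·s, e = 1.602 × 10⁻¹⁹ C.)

λ = 3990 fm

KE = 2eV = 2 × 1.602 × 10⁻¹⁹ × 6.490 = 2.079 × 10⁻¹⁸ J.
p = √(2mKE) = √(2 × 6.645 × 10⁻²⁷ × 2.079 × 10⁻¹⁸) = 1.662 × 10⁻²² kg·m/s.
λ = h/p = 6.626 × 10⁻³⁴ / 1.662 × 10⁻²² = 3.99 × 10⁻¹² m = 3990 fm.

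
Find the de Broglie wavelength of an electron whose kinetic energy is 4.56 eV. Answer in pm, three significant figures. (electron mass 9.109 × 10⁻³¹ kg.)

KE = 4.56 eV = 7.305 × 10⁻¹⁹ J.
p = √(2mKE) = √(2 × 9.109 × 10⁻³¹ × 7.305 × 10⁻¹⁹) = 1.154 × 10⁻²⁴ kg·m/s.
λ = h/p = 6.626 × 10⁻³⁴ / 1.154 × 10⁻²⁴ = 5.74 × 10⁻¹⁰ m = 574 pm.

λ = 574 pm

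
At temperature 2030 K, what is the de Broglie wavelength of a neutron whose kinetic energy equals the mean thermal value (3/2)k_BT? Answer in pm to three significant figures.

KE = (3/2)k_BT = 1.5 × 1.381 × 10⁻²³ × 2030 = 4.205 × 10⁻²⁰ J.
p = √(2mKE) = √(2 × 1.675 × 10⁻²⁷ × 4.205 × 10⁻²⁰) = 1.187 × 10⁻²³ kg·m/s.
λ = h/p = 5.58 × 10⁻¹¹ m = 55.8 pm.

λ = 55.8 pm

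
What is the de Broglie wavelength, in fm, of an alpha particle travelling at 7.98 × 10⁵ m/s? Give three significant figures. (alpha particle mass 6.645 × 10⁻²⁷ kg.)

λ = 125 fm

p = mv = 6.645 × 10⁻²⁷ × 7.98 × 10⁵ = 5.303 × 10⁻²¹ kg·m/s.
λ = h/p = 6.626 × 10⁻³⁴ / 5.303 × 10⁻²¹ = 1.25 × 10⁻¹³ m = 125 fm.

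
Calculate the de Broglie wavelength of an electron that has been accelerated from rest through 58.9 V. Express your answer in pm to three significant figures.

λ = 160 pm

KE = eV = 1.602 × 10⁻¹⁹ × 58.90 = 9.436 × 10⁻¹⁸ J.
p = √(2mKE) = √(2 × 9.109 × 10⁻³¹ × 9.436 × 10⁻¹⁸) = 4.146 × 10⁻²⁴ kg·m/s.
λ = h/p = 6.626 × 10⁻³⁴ / 4.146 × 10⁻²⁴ = 1.60 × 10⁻¹⁰ m = 160 pm.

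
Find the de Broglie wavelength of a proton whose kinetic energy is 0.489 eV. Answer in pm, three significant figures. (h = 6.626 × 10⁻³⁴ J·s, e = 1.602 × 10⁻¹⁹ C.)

KE = 0.489 eV = 7.834 × 10⁻²⁰ J.
p = √(2mKE) = √(2 × 1.673 × 10⁻²⁷ × 7.834 × 10⁻²⁰) = 1.619 × 10⁻²³ kg·m/s.
λ = h/p = 6.626 × 10⁻³⁴ / 1.619 × 10⁻²³ = 4.09 × 10⁻¹¹ m = 40.9 pm.

λ = 40.9 pm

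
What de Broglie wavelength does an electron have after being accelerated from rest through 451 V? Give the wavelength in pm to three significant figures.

λ = 57.8 pm

KE = eV = 1.602 × 10⁻¹⁹ × 451.0 = 7.225 × 10⁻¹⁷ J.
p = √(2mKE) = √(2 × 9.109 × 10⁻³¹ × 7.225 × 10⁻¹⁷) = 1.147 × 10⁻²³ kg·m/s.
λ = h/p = 6.626 × 10⁻³⁴ / 1.147 × 10⁻²³ = 5.78 × 10⁻¹¹ m = 57.8 pm.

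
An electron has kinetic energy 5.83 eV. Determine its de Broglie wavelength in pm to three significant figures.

KE = 5.83 eV = 9.340 × 10⁻¹⁹ J.
p = √(2mKE) = √(2 × 9.109 × 10⁻³¹ × 9.340 × 10⁻¹⁹) = 1.304 × 10⁻²⁴ kg·m/s.
λ = h/p = 6.626 × 10⁻³⁴ / 1.304 × 10⁻²⁴ = 5.08 × 10⁻¹⁰ m = 508 pm.

λ = 508 pm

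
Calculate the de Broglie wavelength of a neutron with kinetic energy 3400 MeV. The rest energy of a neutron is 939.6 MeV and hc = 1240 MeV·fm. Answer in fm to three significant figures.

Total energy E = KE + m₀c² = 3400 + 939.6 = 4339.6 MeV.
(pc)² = E² − (m₀c²)² = (4339.6)² − (939.6)² = 1.795 × 10⁷ MeV², so pc = 4237 MeV.
λ = hc/(pc) = 1240 MeV·fm / 4237 MeV = 0.293 fm.

λ = 0.293 fm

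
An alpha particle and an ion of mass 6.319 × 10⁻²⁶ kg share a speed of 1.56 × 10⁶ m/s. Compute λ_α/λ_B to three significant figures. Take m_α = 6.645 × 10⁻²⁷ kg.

λ_α/λ_B = 9.51

At fixed v, p = mv so λ = h/(mv) ∝ 1/m.
λ_α/λ_B = m_B/m_α = 6.319 × 10⁻²⁶/6.645 × 10⁻²⁷ = 9.51.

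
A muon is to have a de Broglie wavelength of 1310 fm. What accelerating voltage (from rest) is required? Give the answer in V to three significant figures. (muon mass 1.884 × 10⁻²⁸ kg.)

p = h/λ = 6.626 × 10⁻³⁴ / 1.310 × 10⁻¹² = 5.058 × 10⁻²² kg·m/s.
KE = p²/(2m) = 6.790 × 10⁻¹⁶ J.
V = KE/e = 6.790 × 10⁻¹⁶ / (1.602 × 10⁻¹⁹) = 4240 V.

V = 4240 V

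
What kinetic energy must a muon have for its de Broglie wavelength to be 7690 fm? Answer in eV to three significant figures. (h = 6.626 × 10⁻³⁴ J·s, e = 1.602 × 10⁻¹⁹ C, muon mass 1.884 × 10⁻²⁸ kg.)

KE = 123 eV

p = h/λ = 6.626 × 10⁻³⁴ / 7.690 × 10⁻¹² = 8.616 × 10⁻²³ kg·m/s.
KE = p²/(2m) = (8.616 × 10⁻²³)² / (2 × 1.884 × 10⁻²⁸) = 1.970 × 10⁻¹⁷ J = 123 eV.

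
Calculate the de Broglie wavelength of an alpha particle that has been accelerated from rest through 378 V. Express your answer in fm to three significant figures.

KE = 2eV = 2 × 1.602 × 10⁻¹⁹ × 378.0 = 1.211 × 10⁻¹⁶ J.
p = √(2mKE) = √(2 × 6.645 × 10⁻²⁷ × 1.211 × 10⁻¹⁶) = 1.269 × 10⁻²¹ kg·m/s.
λ = h/p = 6.626 × 10⁻³⁴ / 1.269 × 10⁻²¹ = 5.22 × 10⁻¹³ m = 522 fm.

λ = 522 fm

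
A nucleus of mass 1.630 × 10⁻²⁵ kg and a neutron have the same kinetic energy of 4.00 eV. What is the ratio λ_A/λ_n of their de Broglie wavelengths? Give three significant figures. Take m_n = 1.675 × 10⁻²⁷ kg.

λ_A/λ_n = 0.101

At fixed KE, p = √(2mKE) so λ = h/p ∝ 1/√m.
λ_A/λ_n = √(m_n/m_A) = √(1.675 × 10⁻²⁷/1.630 × 10⁻²⁵) = √(0.01028) = 0.101.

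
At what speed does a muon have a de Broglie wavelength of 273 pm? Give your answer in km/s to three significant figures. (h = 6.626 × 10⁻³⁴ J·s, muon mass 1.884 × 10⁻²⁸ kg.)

v = 12.9 km/s

p = h/λ = 6.626 × 10⁻³⁴ / 2.730 × 10⁻¹⁰ = 2.427 × 10⁻²⁴ kg·m/s.
v = p/m = 2.427 × 10⁻²⁴ / 1.884 × 10⁻²⁸ = 1.29 × 10⁴ m/s = 12.9 km/s.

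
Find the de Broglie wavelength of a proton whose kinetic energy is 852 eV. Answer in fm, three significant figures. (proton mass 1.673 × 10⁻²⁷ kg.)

KE = 852 eV = 1.365 × 10⁻¹⁶ J.
p = √(2mKE) = √(2 × 1.673 × 10⁻²⁷ × 1.365 × 10⁻¹⁶) = 6.758 × 10⁻²² kg·m/s.
λ = h/p = 6.626 × 10⁻³⁴ / 6.758 × 10⁻²² = 9.80 × 10⁻¹³ m = 980 fm.

λ = 980 fm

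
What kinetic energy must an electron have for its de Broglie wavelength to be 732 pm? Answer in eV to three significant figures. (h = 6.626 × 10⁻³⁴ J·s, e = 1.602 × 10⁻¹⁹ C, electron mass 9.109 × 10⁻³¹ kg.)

p = h/λ = 6.626 × 10⁻³⁴ / 7.320 × 10⁻¹⁰ = 9.052 × 10⁻²⁵ kg·m/s.
KE = p²/(2m) = (9.052 × 10⁻²⁵)² / (2 × 9.109 × 10⁻³¹) = 4.498 × 10⁻¹⁹ J = 2.81 eV.

KE = 2.81 eV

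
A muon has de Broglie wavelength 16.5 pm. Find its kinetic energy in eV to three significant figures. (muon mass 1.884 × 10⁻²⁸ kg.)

KE = 26.7 eV

p = h/λ = 6.626 × 10⁻³⁴ / 1.650 × 10⁻¹¹ = 4.016 × 10⁻²³ kg·m/s.
KE = p²/(2m) = (4.016 × 10⁻²³)² / (2 × 1.884 × 10⁻²⁸) = 4.280 × 10⁻¹⁸ J = 26.7 eV.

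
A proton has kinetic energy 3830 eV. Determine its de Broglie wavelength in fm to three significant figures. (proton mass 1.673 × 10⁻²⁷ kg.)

λ = 462 fm

KE = 3830 eV = 6.136 × 10⁻¹⁶ J.
p = √(2mKE) = √(2 × 1.673 × 10⁻²⁷ × 6.136 × 10⁻¹⁶) = 1.433 × 10⁻²¹ kg·m/s.
λ = h/p = 6.626 × 10⁻³⁴ / 1.433 × 10⁻²¹ = 4.62 × 10⁻¹³ m = 462 fm.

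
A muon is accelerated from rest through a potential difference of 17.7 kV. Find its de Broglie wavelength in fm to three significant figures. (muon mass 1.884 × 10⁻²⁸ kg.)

λ = 641 fm

KE = eV = 1.602 × 10⁻¹⁹ × 1.770 × 10⁴ = 2.836 × 10⁻¹⁵ J.
p = √(2mKE) = √(2 × 1.884 × 10⁻²⁸ × 2.836 × 10⁻¹⁵) = 1.034 × 10⁻²¹ kg·m/s.
λ = h/p = 6.626 × 10⁻³⁴ / 1.034 × 10⁻²¹ = 6.41 × 10⁻¹³ m = 641 fm.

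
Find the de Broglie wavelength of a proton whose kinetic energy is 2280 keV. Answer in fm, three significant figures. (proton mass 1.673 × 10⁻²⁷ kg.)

λ = 19.0 fm

KE = 2280 keV = 3.653 × 10⁻¹³ J.
p = √(2mKE) = √(2 × 1.673 × 10⁻²⁷ × 3.653 × 10⁻¹³) = 3.496 × 10⁻²⁰ kg·m/s.
λ = h/p = 6.626 × 10⁻³⁴ / 3.496 × 10⁻²⁰ = 1.90 × 10⁻¹⁴ m = 19.0 fm.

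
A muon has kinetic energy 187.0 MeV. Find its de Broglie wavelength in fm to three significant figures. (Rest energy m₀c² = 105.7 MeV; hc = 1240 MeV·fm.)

Total energy E = KE + m₀c² = 187.0 + 105.7 = 292.7 MeV.
(pc)² = E² − (m₀c²)² = (292.7)² − (105.7)² = 7.450 × 10⁴ MeV², so pc = 272.9 MeV.
λ = hc/(pc) = 1240 MeV·fm / 272.9 MeV = 4.54 fm.

λ = 4.54 fm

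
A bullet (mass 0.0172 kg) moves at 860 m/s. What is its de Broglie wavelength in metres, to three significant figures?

λ = 4.48 × 10⁻³⁵ m

p = mv = 0.0172 × 860 = 1.479 × 10¹ kg·m/s.
λ = h/p = 6.626 × 10⁻³⁴ / 1.479 × 10¹ = 4.48 × 10⁻³⁵ m.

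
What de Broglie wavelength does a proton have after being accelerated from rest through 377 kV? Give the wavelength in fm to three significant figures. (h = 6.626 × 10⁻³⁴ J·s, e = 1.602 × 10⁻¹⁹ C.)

KE = eV = 1.602 × 10⁻¹⁹ × 3.770 × 10⁵ = 6.040 × 10⁻¹⁴ J.
p = √(2mKE) = √(2 × 1.673 × 10⁻²⁷ × 6.040 × 10⁻¹⁴) = 1.422 × 10⁻²⁰ kg·m/s.
λ = h/p = 6.626 × 10⁻³⁴ / 1.422 × 10⁻²⁰ = 4.66 × 10⁻¹⁴ m = 46.6 fm.

λ = 46.6 fm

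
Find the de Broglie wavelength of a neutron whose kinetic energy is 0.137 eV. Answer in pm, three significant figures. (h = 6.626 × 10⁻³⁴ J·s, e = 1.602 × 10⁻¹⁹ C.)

KE = 0.137 eV = 2.195 × 10⁻²⁰ J.
p = √(2mKE) = √(2 × 1.675 × 10⁻²⁷ × 2.195 × 10⁻²⁰) = 8.575 × 10⁻²⁴ kg·m/s.
λ = h/p = 6.626 × 10⁻³⁴ / 8.575 × 10⁻²⁴ = 7.73 × 10⁻¹¹ m = 77.3 pm.

λ = 77.3 pm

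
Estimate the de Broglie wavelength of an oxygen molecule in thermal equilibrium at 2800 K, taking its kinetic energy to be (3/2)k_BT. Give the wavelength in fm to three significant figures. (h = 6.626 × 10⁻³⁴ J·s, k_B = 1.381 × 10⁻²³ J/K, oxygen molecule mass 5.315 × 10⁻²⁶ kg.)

λ = 8440 fm

KE = (3/2)k_BT = 1.5 × 1.381 × 10⁻²³ × 2800 = 5.800 × 10⁻²⁰ J.
p = √(2mKE) = √(2 × 5.315 × 10⁻²⁶ × 5.800 × 10⁻²⁰) = 7.852 × 10⁻²³ kg·m/s.
λ = h/p = 8.44 × 10⁻¹² m = 8440 fm.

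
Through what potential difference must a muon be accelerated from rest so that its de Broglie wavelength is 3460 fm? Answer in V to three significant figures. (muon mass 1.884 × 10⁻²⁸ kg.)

p = h/λ = 6.626 × 10⁻³⁴ / 3.460 × 10⁻¹² = 1.915 × 10⁻²² kg·m/s.
KE = p²/(2m) = 9.733 × 10⁻¹⁷ J.
V = KE/e = 9.733 × 10⁻¹⁷ / (1.602 × 10⁻¹⁹) = 608 V.

V = 608 V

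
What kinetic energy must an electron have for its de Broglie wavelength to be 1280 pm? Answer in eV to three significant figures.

p = h/λ = 6.626 × 10⁻³⁴ / 1.280 × 10⁻⁹ = 5.177 × 10⁻²⁵ kg·m/s.
KE = p²/(2m) = (5.177 × 10⁻²⁵)² / (2 × 9.109 × 10⁻³¹) = 1.471 × 10⁻¹⁹ J = 0.918 eV.

KE = 0.918 eV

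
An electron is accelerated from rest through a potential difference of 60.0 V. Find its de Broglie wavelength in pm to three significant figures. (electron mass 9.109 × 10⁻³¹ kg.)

λ = 158 pm

KE = eV = 1.602 × 10⁻¹⁹ × 60.00 = 9.612 × 10⁻¹⁸ J.
p = √(2mKE) = √(2 × 9.109 × 10⁻³¹ × 9.612 × 10⁻¹⁸) = 4.185 × 10⁻²⁴ kg·m/s.
λ = h/p = 6.626 × 10⁻³⁴ / 4.185 × 10⁻²⁴ = 1.58 × 10⁻¹⁰ m = 158 pm.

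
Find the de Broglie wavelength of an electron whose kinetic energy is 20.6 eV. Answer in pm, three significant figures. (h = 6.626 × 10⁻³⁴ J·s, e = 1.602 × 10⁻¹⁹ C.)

KE = 20.6 eV = 3.300 × 10⁻¹⁸ J.
p = √(2mKE) = √(2 × 9.109 × 10⁻³¹ × 3.300 × 10⁻¹⁸) = 2.452 × 10⁻²⁴ kg·m/s.
λ = h/p = 6.626 × 10⁻³⁴ / 2.452 × 10⁻²⁴ = 2.70 × 10⁻¹⁰ m = 270 pm.

λ = 270 pm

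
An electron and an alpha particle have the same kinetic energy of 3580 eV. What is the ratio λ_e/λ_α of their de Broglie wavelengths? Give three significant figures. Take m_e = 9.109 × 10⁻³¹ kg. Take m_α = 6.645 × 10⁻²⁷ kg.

At fixed KE, p = √(2mKE) so λ = h/p ∝ 1/√m.
λ_e/λ_α = √(m_α/m_e) = √(6.645 × 10⁻²⁷/9.109 × 10⁻³¹) = √(7295) = 85.4.

λ_e/λ_α = 85.4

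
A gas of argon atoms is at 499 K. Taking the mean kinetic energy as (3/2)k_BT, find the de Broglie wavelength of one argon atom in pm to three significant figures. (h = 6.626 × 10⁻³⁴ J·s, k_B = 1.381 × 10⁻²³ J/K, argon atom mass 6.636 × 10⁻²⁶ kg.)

KE = (3/2)k_BT = 1.5 × 1.381 × 10⁻²³ × 499 = 1.034 × 10⁻²⁰ J.
p = √(2mKE) = √(2 × 6.636 × 10⁻²⁶ × 1.034 × 10⁻²⁰) = 3.704 × 10⁻²³ kg·m/s.
λ = h/p = 1.79 × 10⁻¹¹ m = 17.9 pm.

λ = 17.9 pm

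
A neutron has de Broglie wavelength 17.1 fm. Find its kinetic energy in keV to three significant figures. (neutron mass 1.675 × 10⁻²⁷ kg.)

p = h/λ = 6.626 × 10⁻³⁴ / 1.710 × 10⁻¹⁴ = 3.875 × 10⁻²⁰ kg·m/s.
KE = p²/(2m) = (3.875 × 10⁻²⁰)² / (2 × 1.675 × 10⁻²⁷) = 4.482 × 10⁻¹³ J = 2800 keV.

KE = 2800 keV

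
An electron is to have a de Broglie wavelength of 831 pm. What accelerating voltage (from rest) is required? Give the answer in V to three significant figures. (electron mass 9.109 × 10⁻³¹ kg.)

V = 2.18 V

p = h/λ = 6.626 × 10⁻³⁴ / 8.310 × 10⁻¹⁰ = 7.974 × 10⁻²⁵ kg·m/s.
KE = p²/(2m) = 3.490 × 10⁻¹⁹ J.
V = KE/e = 3.490 × 10⁻¹⁹ / (1.602 × 10⁻¹⁹) = 2.18 V.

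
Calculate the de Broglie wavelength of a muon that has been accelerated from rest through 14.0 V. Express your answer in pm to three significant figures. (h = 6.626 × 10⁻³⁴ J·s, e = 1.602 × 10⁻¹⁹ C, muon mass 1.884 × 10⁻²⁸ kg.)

λ = 22.8 pm

KE = eV = 1.602 × 10⁻¹⁹ × 14.00 = 2.243 × 10⁻¹⁸ J.
p = √(2mKE) = √(2 × 1.884 × 10⁻²⁸ × 2.243 × 10⁻¹⁸) = 2.907 × 10⁻²³ kg·m/s.
λ = h/p = 6.626 × 10⁻³⁴ / 2.907 × 10⁻²³ = 2.28 × 10⁻¹¹ m = 22.8 pm.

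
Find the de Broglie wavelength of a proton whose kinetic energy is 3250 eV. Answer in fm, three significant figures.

KE = 3250 eV = 5.207 × 10⁻¹⁶ J.
p = √(2mKE) = √(2 × 1.673 × 10⁻²⁷ × 5.207 × 10⁻¹⁶) = 1.320 × 10⁻²¹ kg·m/s.
λ = h/p = 6.626 × 10⁻³⁴ / 1.320 × 10⁻²¹ = 5.02 × 10⁻¹³ m = 502 fm.

λ = 502 fm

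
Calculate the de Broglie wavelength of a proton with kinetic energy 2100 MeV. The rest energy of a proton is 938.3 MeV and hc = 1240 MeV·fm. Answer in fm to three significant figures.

λ = 0.429 fm

Total energy E = KE + m₀c² = 2100 + 938.3 = 3038.3 MeV.
(pc)² = E² − (m₀c²)² = (3038.3)² − (938.3)² = 8.351 × 10⁶ MeV², so pc = 2890 MeV.
λ = hc/(pc) = 1240 MeV·fm / 2890 MeV = 0.429 fm.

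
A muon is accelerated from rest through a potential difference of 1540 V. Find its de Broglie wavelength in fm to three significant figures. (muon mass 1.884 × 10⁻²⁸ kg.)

λ = 2170 fm

KE = eV = 1.602 × 10⁻¹⁹ × 1540 = 2.467 × 10⁻¹⁶ J.
p = √(2mKE) = √(2 × 1.884 × 10⁻²⁸ × 2.467 × 10⁻¹⁶) = 3.049 × 10⁻²² kg·m/s.
λ = h/p = 6.626 × 10⁻³⁴ / 3.049 × 10⁻²² = 2.17 × 10⁻¹² m = 2170 fm.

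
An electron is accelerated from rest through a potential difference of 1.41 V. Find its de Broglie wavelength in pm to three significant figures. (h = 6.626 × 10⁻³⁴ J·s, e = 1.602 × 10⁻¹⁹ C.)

λ = 1030 pm

KE = eV = 1.602 × 10⁻¹⁹ × 1.410 = 2.259 × 10⁻¹⁹ J.
p = √(2mKE) = √(2 × 9.109 × 10⁻³¹ × 2.259 × 10⁻¹⁹) = 6.415 × 10⁻²⁵ kg·m/s.
λ = h/p = 6.626 × 10⁻³⁴ / 6.415 × 10⁻²⁵ = 1.03 × 10⁻⁹ m = 1030 pm.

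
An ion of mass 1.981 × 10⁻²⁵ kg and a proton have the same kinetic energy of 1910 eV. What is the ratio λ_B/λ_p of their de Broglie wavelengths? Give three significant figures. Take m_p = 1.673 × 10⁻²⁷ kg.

At fixed KE, p = √(2mKE) so λ = h/p ∝ 1/√m.
λ_B/λ_p = √(m_p/m_B) = √(1.673 × 10⁻²⁷/1.981 × 10⁻²⁵) = √(8.445 × 10⁻³) = 0.0919.

λ_B/λ_p = 0.0919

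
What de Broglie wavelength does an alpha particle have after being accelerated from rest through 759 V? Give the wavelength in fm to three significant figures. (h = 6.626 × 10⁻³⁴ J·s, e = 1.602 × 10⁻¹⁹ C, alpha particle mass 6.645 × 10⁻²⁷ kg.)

λ = 369 fm

KE = 2eV = 2 × 1.602 × 10⁻¹⁹ × 759.0 = 2.432 × 10⁻¹⁶ J.
p = √(2mKE) = √(2 × 6.645 × 10⁻²⁷ × 2.432 × 10⁻¹⁶) = 1.798 × 10⁻²¹ kg·m/s.
λ = h/p = 6.626 × 10⁻³⁴ / 1.798 × 10⁻²¹ = 3.69 × 10⁻¹³ m = 369 fm.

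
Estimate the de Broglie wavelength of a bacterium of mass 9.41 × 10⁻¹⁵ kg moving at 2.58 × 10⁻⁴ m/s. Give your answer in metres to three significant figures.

p = mv = 9.41 × 10⁻¹⁵ × 2.58 × 10⁻⁴ = 2.428 × 10⁻¹⁸ kg·m/s.
λ = h/p = 6.626 × 10⁻³⁴ / 2.428 × 10⁻¹⁸ = 2.73 × 10⁻¹⁶ m.

λ = 2.73 × 10⁻¹⁶ m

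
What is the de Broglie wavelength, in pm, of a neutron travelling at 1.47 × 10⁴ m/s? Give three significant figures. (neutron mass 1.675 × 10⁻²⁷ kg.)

λ = 26.9 pm

p = mv = 1.675 × 10⁻²⁷ × 1.47 × 10⁴ = 2.462 × 10⁻²³ kg·m/s.
λ = h/p = 6.626 × 10⁻³⁴ / 2.462 × 10⁻²³ = 2.69 × 10⁻¹¹ m = 26.9 pm.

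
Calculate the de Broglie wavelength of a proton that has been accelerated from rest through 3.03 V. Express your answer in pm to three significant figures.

λ = 16.4 pm

KE = eV = 1.602 × 10⁻¹⁹ × 3.030 = 4.854 × 10⁻¹⁹ J.
p = √(2mKE) = √(2 × 1.673 × 10⁻²⁷ × 4.854 × 10⁻¹⁹) = 4.030 × 10⁻²³ kg·m/s.
λ = h/p = 6.626 × 10⁻³⁴ / 4.030 × 10⁻²³ = 1.64 × 10⁻¹¹ m = 16.4 pm.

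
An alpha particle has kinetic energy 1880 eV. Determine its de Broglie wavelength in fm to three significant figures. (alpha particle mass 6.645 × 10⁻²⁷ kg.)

λ = 331 fm

KE = 1880 eV = 3.012 × 10⁻¹⁶ J.
p = √(2mKE) = √(2 × 6.645 × 10⁻²⁷ × 3.012 × 10⁻¹⁶) = 2.001 × 10⁻²¹ kg·m/s.
λ = h/p = 6.626 × 10⁻³⁴ / 2.001 × 10⁻²¹ = 3.31 × 10⁻¹³ m = 331 fm.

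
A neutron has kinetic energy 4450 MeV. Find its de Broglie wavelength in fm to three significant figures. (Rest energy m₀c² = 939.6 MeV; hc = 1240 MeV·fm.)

λ = 0.234 fm

Total energy E = KE + m₀c² = 4450 + 939.6 = 5389.6 MeV.
(pc)² = E² − (m₀c²)² = (5389.6)² − (939.6)² = 2.816 × 10⁷ MeV², so pc = 5307 MeV.
λ = hc/(pc) = 1240 MeV·fm / 5307 MeV = 0.234 fm.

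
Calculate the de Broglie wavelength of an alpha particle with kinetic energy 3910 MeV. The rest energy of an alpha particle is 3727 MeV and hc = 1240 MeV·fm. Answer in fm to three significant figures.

λ = 0.186 fm

Total energy E = KE + m₀c² = 3910 + 3727 = 7637 MeV.
(pc)² = E² − (m₀c²)² = (7637)² − (3727)² = 4.443 × 10⁷ MeV², so pc = 6666 MeV.
λ = hc/(pc) = 1240 MeV·fm / 6666 MeV = 0.186 fm.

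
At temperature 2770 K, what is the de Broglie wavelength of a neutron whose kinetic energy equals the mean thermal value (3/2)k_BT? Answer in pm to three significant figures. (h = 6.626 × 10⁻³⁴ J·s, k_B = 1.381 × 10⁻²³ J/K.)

λ = 47.8 pm

KE = (3/2)k_BT = 1.5 × 1.381 × 10⁻²³ × 2770 = 5.738 × 10⁻²⁰ J.
p = √(2mKE) = √(2 × 1.675 × 10⁻²⁷ × 5.738 × 10⁻²⁰) = 1.386 × 10⁻²³ kg·m/s.
λ = h/p = 4.78 × 10⁻¹¹ m = 47.8 pm.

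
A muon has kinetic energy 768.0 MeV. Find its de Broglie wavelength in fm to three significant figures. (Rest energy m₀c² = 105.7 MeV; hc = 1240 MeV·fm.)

λ = 1.43 fm

Total energy E = KE + m₀c² = 768.0 + 105.7 = 873.7 MeV.
(pc)² = E² − (m₀c²)² = (873.7)² − (105.7)² = 7.522 × 10⁵ MeV², so pc = 867.3 MeV.
λ = hc/(pc) = 1240 MeV·fm / 867.3 MeV = 1.43 fm.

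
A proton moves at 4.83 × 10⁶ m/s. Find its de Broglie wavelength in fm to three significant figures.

λ = 82.0 fm

p = mv = 1.673 × 10⁻²⁷ × 4.83 × 10⁶ = 8.081 × 10⁻²¹ kg·m/s.
λ = h/p = 6.626 × 10⁻³⁴ / 8.081 × 10⁻²¹ = 8.20 × 10⁻¹⁴ m = 82.0 fm.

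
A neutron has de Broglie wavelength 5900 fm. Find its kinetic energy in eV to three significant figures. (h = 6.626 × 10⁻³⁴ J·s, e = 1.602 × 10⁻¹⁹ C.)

p = h/λ = 6.626 × 10⁻³⁴ / 5.900 × 10⁻¹² = 1.123 × 10⁻²² kg·m/s.
KE = p²/(2m) = (1.123 × 10⁻²²)² / (2 × 1.675 × 10⁻²⁷) = 3.765 × 10⁻¹⁸ J = 23.5 eV.

KE = 23.5 eV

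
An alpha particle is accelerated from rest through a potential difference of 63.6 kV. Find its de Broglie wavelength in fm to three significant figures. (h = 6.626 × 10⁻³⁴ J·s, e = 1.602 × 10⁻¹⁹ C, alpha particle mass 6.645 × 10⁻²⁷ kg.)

KE = 2eV = 2 × 1.602 × 10⁻¹⁹ × 6.360 × 10⁴ = 2.038 × 10⁻¹⁴ J.
p = √(2mKE) = √(2 × 6.645 × 10⁻²⁷ × 2.038 × 10⁻¹⁴) = 1.646 × 10⁻²⁰ kg·m/s.
λ = h/p = 6.626 × 10⁻³⁴ / 1.646 × 10⁻²⁰ = 4.03 × 10⁻¹⁴ m = 40.3 fm.

λ = 40.3 fm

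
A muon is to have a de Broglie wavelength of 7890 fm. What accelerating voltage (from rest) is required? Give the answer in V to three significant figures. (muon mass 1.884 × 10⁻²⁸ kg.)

V = 117 V

p = h/λ = 6.626 × 10⁻³⁴ / 7.890 × 10⁻¹² = 8.398 × 10⁻²³ kg·m/s.
KE = p²/(2m) = 1.872 × 10⁻¹⁷ J.
V = KE/e = 1.872 × 10⁻¹⁷ / (1.602 × 10⁻¹⁹) = 117 V.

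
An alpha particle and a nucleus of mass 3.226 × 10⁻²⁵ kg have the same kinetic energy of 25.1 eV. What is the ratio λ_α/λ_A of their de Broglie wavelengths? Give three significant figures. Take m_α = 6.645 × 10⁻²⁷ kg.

λ_α/λ_A = 6.97

At fixed KE, p = √(2mKE) so λ = h/p ∝ 1/√m.
λ_α/λ_A = √(m_A/m_α) = √(3.226 × 10⁻²⁵/6.645 × 10⁻²⁷) = √(48.55) = 6.97.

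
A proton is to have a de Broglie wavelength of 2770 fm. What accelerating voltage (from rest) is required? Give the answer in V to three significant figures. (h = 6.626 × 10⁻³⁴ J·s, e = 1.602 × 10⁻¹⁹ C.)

p = h/λ = 6.626 × 10⁻³⁴ / 2.770 × 10⁻¹² = 2.392 × 10⁻²² kg·m/s.
KE = p²/(2m) = 1.710 × 10⁻¹⁷ J.
V = KE/e = 1.710 × 10⁻¹⁷ / (1.602 × 10⁻¹⁹) = 107 V.

V = 107 V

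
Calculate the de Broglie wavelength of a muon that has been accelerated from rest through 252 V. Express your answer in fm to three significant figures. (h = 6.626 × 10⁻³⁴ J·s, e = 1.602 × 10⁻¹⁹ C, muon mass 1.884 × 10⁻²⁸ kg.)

KE = eV = 1.602 × 10⁻¹⁹ × 252.0 = 4.037 × 10⁻¹⁷ J.
p = √(2mKE) = √(2 × 1.884 × 10⁻²⁸ × 4.037 × 10⁻¹⁷) = 1.233 × 10⁻²² kg·m/s.
λ = h/p = 6.626 × 10⁻³⁴ / 1.233 × 10⁻²² = 5.37 × 10⁻¹² m = 5370 fm.

λ = 5370 fm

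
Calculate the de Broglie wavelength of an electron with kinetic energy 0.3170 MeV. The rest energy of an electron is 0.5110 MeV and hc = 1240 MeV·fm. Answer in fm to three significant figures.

Total energy E = KE + m₀c² = 0.3170 + 0.5110 = 0.8280 MeV.
(pc)² = E² − (m₀c²)² = (0.8280)² − (0.5110)² = 0.4245 MeV², so pc = 0.6515 MeV.
λ = hc/(pc) = 1240 MeV·fm / 0.6515 MeV = 1900 fm.

λ = 1900 fm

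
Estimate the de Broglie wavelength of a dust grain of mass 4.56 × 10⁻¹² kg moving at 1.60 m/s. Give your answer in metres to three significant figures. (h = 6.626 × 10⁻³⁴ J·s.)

λ = 9.08 × 10⁻²³ m

p = mv = 4.56 × 10⁻¹² × 1.60 = 7.296 × 10⁻¹² kg·m/s.
λ = h/p = 6.626 × 10⁻³⁴ / 7.296 × 10⁻¹² = 9.08 × 10⁻²³ m.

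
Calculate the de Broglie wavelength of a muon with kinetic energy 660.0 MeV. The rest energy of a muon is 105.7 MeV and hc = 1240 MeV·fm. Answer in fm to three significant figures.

Total energy E = KE + m₀c² = 660.0 + 105.7 = 765.7 MeV.
(pc)² = E² − (m₀c²)² = (765.7)² − (105.7)² = 5.751 × 10⁵ MeV², so pc = 758.4 MeV.
λ = hc/(pc) = 1240 MeV·fm / 758.4 MeV = 1.64 fm.

λ = 1.64 fm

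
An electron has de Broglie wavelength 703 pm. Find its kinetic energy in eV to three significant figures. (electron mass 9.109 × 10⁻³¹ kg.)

KE = 3.04 eV

p = h/λ = 6.626 × 10⁻³⁴ / 7.030 × 10⁻¹⁰ = 9.425 × 10⁻²⁵ kg·m/s.
KE = p²/(2m) = (9.425 × 10⁻²⁵)² / (2 × 9.109 × 10⁻³¹) = 4.876 × 10⁻¹⁹ J = 3.04 eV.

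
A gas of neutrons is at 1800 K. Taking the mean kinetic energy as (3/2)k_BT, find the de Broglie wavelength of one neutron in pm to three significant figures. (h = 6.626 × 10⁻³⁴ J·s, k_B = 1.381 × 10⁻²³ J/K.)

KE = (3/2)k_BT = 1.5 × 1.381 × 10⁻²³ × 1800 = 3.729 × 10⁻²⁰ J.
p = √(2mKE) = √(2 × 1.675 × 10⁻²⁷ × 3.729 × 10⁻²⁰) = 1.118 × 10⁻²³ kg·m/s.
λ = h/p = 5.93 × 10⁻¹¹ m = 59.3 pm.

λ = 59.3 pm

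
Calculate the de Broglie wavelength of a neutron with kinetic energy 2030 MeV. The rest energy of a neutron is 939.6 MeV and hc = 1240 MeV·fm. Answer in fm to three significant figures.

Total energy E = KE + m₀c² = 2030 + 939.6 = 2969.6 MeV.
(pc)² = E² − (m₀c²)² = (2969.6)² − (939.6)² = 7.936 × 10⁶ MeV², so pc = 2817 MeV.
λ = hc/(pc) = 1240 MeV·fm / 2817 MeV = 0.440 fm.

λ = 0.440 fm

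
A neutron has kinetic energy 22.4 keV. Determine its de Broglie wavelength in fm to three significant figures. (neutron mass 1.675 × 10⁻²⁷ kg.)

KE = 22.4 keV = 3.588 × 10⁻¹⁵ J.
p = √(2mKE) = √(2 × 1.675 × 10⁻²⁷ × 3.588 × 10⁻¹⁵) = 3.467 × 10⁻²¹ kg·m/s.
λ = h/p = 6.626 × 10⁻³⁴ / 3.467 × 10⁻²¹ = 1.91 × 10⁻¹³ m = 191 fm.

λ = 191 fm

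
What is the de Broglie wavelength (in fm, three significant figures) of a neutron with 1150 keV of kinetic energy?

λ = 26.7 fm

KE = 1150 keV = 1.842 × 10⁻¹³ J.
p = √(2mKE) = √(2 × 1.675 × 10⁻²⁷ × 1.842 × 10⁻¹³) = 2.484 × 10⁻²⁰ kg·m/s.
λ = h/p = 6.626 × 10⁻³⁴ / 2.484 × 10⁻²⁰ = 2.67 × 10⁻¹⁴ m = 26.7 fm.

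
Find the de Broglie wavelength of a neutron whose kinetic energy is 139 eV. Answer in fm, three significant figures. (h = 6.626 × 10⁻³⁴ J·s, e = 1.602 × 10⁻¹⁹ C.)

λ = 2430 fm

KE = 139 eV = 2.227 × 10⁻¹⁷ J.
p = √(2mKE) = √(2 × 1.675 × 10⁻²⁷ × 2.227 × 10⁻¹⁷) = 2.731 × 10⁻²² kg·m/s.
λ = h/p = 6.626 × 10⁻³⁴ / 2.731 × 10⁻²² = 2.43 × 10⁻¹² m = 2430 fm.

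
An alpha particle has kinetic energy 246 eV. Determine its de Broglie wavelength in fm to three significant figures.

λ = 916 fm

KE = 246 eV = 3.941 × 10⁻¹⁷ J.
p = √(2mKE) = √(2 × 6.645 × 10⁻²⁷ × 3.941 × 10⁻¹⁷) = 7.237 × 10⁻²² kg·m/s.
λ = h/p = 6.626 × 10⁻³⁴ / 7.237 × 10⁻²² = 9.16 × 10⁻¹³ m = 916 fm.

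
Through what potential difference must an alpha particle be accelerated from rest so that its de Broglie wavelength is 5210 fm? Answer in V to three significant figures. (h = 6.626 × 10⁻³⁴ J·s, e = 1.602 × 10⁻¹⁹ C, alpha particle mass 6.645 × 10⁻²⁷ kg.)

p = h/λ = 6.626 × 10⁻³⁴ / 5.210 × 10⁻¹² = 1.272 × 10⁻²² kg·m/s.
KE = p²/(2m) = 1.217 × 10⁻¹⁸ J.
V = KE/2e = 1.217 × 10⁻¹⁸ / (2 × 1.602 × 10⁻¹⁹) = 3.80 V.

V = 3.80 V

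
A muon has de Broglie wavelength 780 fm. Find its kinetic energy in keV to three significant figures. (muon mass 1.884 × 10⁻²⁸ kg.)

p = h/λ = 6.626 × 10⁻³⁴ / 7.800 × 10⁻¹³ = 8.495 × 10⁻²² kg·m/s.
KE = p²/(2m) = (8.495 × 10⁻²²)² / (2 × 1.884 × 10⁻²⁸) = 1.915 × 10⁻¹⁵ J = 12.0 keV.

KE = 12.0 keV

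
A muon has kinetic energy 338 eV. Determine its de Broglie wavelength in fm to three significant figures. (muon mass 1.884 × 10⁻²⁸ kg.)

KE = 338 eV = 5.415 × 10⁻¹⁷ J.
p = √(2mKE) = √(2 × 1.884 × 10⁻²⁸ × 5.415 × 10⁻¹⁷) = 1.428 × 10⁻²² kg·m/s.
λ = h/p = 6.626 × 10⁻³⁴ / 1.428 × 10⁻²² = 4.64 × 10⁻¹² m = 4640 fm.

λ = 4640 fm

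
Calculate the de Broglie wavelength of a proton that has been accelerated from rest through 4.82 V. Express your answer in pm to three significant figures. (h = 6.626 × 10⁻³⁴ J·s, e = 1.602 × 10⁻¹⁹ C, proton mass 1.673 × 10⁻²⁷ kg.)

λ = 13.0 pm

KE = eV = 1.602 × 10⁻¹⁹ × 4.820 = 7.722 × 10⁻¹⁹ J.
p = √(2mKE) = √(2 × 1.673 × 10⁻²⁷ × 7.722 × 10⁻¹⁹) = 5.083 × 10⁻²³ kg·m/s.
λ = h/p = 6.626 × 10⁻³⁴ / 5.083 × 10⁻²³ = 1.30 × 10⁻¹¹ m = 13.0 pm.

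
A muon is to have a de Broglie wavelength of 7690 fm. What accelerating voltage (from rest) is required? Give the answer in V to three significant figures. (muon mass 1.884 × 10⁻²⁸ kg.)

V = 123 V

p = h/λ = 6.626 × 10⁻³⁴ / 7.690 × 10⁻¹² = 8.616 × 10⁻²³ kg·m/s.
KE = p²/(2m) = 1.970 × 10⁻¹⁷ J.
V = KE/e = 1.970 × 10⁻¹⁷ / (1.602 × 10⁻¹⁹) = 123 V.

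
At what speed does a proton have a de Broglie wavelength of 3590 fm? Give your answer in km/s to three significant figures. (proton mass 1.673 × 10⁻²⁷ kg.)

p = h/λ = 6.626 × 10⁻³⁴ / 3.590 × 10⁻¹² = 1.846 × 10⁻²² kg·m/s.
v = p/m = 1.846 × 10⁻²² / 1.673 × 10⁻²⁷ = 1.10 × 10⁵ m/s = 110 km/s.

v = 110 km/s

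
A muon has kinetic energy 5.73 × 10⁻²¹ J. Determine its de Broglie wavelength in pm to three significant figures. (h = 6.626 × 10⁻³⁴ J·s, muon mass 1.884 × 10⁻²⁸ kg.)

λ = 451 pm

p = √(2mKE) = √(2 × 1.884 × 10⁻²⁸ × 5.730 × 10⁻²¹) = 1.469 × 10⁻²⁴ kg·m/s.
λ = h/p = 6.626 × 10⁻³⁴ / 1.469 × 10⁻²⁴ = 4.51 × 10⁻¹⁰ m = 451 pm.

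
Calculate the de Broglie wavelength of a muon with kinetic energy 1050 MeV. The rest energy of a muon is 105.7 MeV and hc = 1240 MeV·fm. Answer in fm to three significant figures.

λ = 1.08 fm

Total energy E = KE + m₀c² = 1050 + 105.7 = 1155.7 MeV.
(pc)² = E² − (m₀c²)² = (1155.7)² − (105.7)² = 1.324 × 10⁶ MeV², so pc = 1151 MeV.
λ = hc/(pc) = 1240 MeV·fm / 1151 MeV = 1.08 fm.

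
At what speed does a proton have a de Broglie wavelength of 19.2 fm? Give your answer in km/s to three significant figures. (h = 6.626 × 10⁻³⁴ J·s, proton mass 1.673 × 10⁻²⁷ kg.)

p = h/λ = 6.626 × 10⁻³⁴ / 1.920 × 10⁻¹⁴ = 3.451 × 10⁻²⁰ kg·m/s.
v = p/m = 3.451 × 10⁻²⁰ / 1.673 × 10⁻²⁷ = 2.06 × 10⁷ m/s = 2.06 × 10⁴ km/s.

v = 2.06 × 10⁴ km/s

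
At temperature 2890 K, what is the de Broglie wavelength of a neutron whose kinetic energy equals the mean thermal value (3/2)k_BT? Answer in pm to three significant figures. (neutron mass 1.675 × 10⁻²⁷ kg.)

KE = (3/2)k_BT = 1.5 × 1.381 × 10⁻²³ × 2890 = 5.987 × 10⁻²⁰ J.
p = √(2mKE) = √(2 × 1.675 × 10⁻²⁷ × 5.987 × 10⁻²⁰) = 1.416 × 10⁻²³ kg·m/s.
λ = h/p = 4.68 × 10⁻¹¹ m = 46.8 pm.

λ = 46.8 pm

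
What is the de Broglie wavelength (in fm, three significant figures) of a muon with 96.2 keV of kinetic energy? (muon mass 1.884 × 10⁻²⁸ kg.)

KE = 96.2 keV = 1.541 × 10⁻¹⁴ J.
p = √(2mKE) = √(2 × 1.884 × 10⁻²⁸ × 1.541 × 10⁻¹⁴) = 2.410 × 10⁻²¹ kg·m/s.
λ = h/p = 6.626 × 10⁻³⁴ / 2.410 × 10⁻²¹ = 2.75 × 10⁻¹³ m = 275 fm.

λ = 275 fm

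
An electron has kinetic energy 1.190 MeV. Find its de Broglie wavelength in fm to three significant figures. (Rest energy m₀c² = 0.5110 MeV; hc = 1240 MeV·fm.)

λ = 764 fm

Total energy E = KE + m₀c² = 1.190 + 0.5110 = 1.7010 MeV.
(pc)² = E² − (m₀c²)² = (1.7010)² − (0.5110)² = 2.632 MeV², so pc = 1.622 MeV.
λ = hc/(pc) = 1240 MeV·fm / 1.622 MeV = 764 fm.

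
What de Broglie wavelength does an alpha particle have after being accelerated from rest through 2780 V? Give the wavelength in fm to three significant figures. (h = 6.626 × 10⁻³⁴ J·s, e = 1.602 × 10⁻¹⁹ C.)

KE = 2eV = 2 × 1.602 × 10⁻¹⁹ × 2780 = 8.907 × 10⁻¹⁶ J.
p = √(2mKE) = √(2 × 6.645 × 10⁻²⁷ × 8.907 × 10⁻¹⁶) = 3.441 × 10⁻²¹ kg·m/s.
λ = h/p = 6.626 × 10⁻³⁴ / 3.441 × 10⁻²¹ = 1.93 × 10⁻¹³ m = 193 fm.

λ = 193 fm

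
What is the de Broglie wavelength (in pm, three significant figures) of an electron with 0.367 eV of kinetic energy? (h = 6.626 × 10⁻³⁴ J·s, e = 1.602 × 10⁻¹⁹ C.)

λ = 2020 pm

KE = 0.367 eV = 5.879 × 10⁻²⁰ J.
p = √(2mKE) = √(2 × 9.109 × 10⁻³¹ × 5.879 × 10⁻²⁰) = 3.273 × 10⁻²⁵ kg·m/s.
λ = h/p = 6.626 × 10⁻³⁴ / 3.273 × 10⁻²⁵ = 2.02 × 10⁻⁹ m = 2020 pm.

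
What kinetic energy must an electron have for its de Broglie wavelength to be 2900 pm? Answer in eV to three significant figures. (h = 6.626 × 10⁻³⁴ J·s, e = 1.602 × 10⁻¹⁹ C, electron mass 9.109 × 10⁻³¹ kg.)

KE = 0.179 eV

p = h/λ = 6.626 × 10⁻³⁴ / 2.900 × 10⁻⁹ = 2.285 × 10⁻²⁵ kg·m/s.
KE = p²/(2m) = (2.285 × 10⁻²⁵)² / (2 × 9.109 × 10⁻³¹) = 2.866 × 10⁻²⁰ J = 0.179 eV.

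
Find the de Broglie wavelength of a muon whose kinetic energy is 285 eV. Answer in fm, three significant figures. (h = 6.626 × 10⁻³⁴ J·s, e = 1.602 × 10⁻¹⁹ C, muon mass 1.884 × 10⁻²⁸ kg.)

KE = 285 eV = 4.566 × 10⁻¹⁷ J.
p = √(2mKE) = √(2 × 1.884 × 10⁻²⁸ × 4.566 × 10⁻¹⁷) = 1.312 × 10⁻²² kg·m/s.
λ = h/p = 6.626 × 10⁻³⁴ / 1.312 × 10⁻²² = 5.05 × 10⁻¹² m = 5050 fm.

λ = 5050 fm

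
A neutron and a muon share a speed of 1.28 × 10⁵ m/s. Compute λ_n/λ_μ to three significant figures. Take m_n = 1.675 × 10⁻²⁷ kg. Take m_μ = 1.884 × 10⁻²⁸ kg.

At fixed v, p = mv so λ = h/(mv) ∝ 1/m.
λ_n/λ_μ = m_μ/m_n = 1.884 × 10⁻²⁸/1.675 × 10⁻²⁷ = 0.112.

λ_n/λ_μ = 0.112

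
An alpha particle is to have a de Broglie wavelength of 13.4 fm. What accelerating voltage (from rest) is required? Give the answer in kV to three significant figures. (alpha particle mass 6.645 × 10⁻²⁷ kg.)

p = h/λ = 6.626 × 10⁻³⁴ / 1.340 × 10⁻¹⁴ = 4.945 × 10⁻²⁰ kg·m/s.
KE = p²/(2m) = 1.840 × 10⁻¹³ J.
V = KE/2e = 1.840 × 10⁻¹³ / (2 × 1.602 × 10⁻¹⁹) = 574 kV.

V = 574 kV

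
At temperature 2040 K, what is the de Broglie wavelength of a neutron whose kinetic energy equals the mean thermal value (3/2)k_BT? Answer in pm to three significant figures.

KE = (3/2)k_BT = 1.5 × 1.381 × 10⁻²³ × 2040 = 4.226 × 10⁻²⁰ J.
p = √(2mKE) = √(2 × 1.675 × 10⁻²⁷ × 4.226 × 10⁻²⁰) = 1.190 × 10⁻²³ kg·m/s.
λ = h/p = 5.57 × 10⁻¹¹ m = 55.7 pm.

λ = 55.7 pm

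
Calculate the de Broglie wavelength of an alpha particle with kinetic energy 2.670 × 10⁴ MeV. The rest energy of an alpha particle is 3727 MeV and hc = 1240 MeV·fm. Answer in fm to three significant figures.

λ = 0.0411 fm

Total energy E = KE + m₀c² = 2.670 × 10⁴ + 3727 = 30427 MeV.
(pc)² = E² − (m₀c²)² = (30427)² − (3727)² = 9.119 × 10⁸ MeV², so pc = 3.020 × 10⁴ MeV.
λ = hc/(pc) = 1240 MeV·fm / 3.020 × 10⁴ MeV = 0.0411 fm.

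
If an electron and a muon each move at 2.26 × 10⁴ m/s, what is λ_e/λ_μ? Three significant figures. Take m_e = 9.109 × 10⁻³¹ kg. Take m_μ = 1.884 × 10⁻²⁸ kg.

At fixed v, p = mv so λ = h/(mv) ∝ 1/m.
λ_e/λ_μ = m_μ/m_e = 1.884 × 10⁻²⁸/9.109 × 10⁻³¹ = 207.

λ_e/λ_μ = 207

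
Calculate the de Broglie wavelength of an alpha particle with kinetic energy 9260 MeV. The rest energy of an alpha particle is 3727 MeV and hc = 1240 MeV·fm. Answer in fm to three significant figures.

λ = 0.0997 fm

Total energy E = KE + m₀c² = 9260 + 3727 = 12987 MeV.
(pc)² = E² − (m₀c²)² = (12987)² − (3727)² = 1.548 × 10⁸ MeV², so pc = 1.244 × 10⁴ MeV.
λ = hc/(pc) = 1240 MeV·fm / 1.244 × 10⁴ MeV = 0.0997 fm.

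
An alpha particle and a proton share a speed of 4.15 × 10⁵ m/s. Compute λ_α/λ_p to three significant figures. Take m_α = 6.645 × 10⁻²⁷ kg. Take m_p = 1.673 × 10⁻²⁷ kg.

λ_α/λ_p = 0.252

At fixed v, p = mv so λ = h/(mv) ∝ 1/m.
λ_α/λ_p = m_p/m_α = 1.673 × 10⁻²⁷/6.645 × 10⁻²⁷ = 0.252.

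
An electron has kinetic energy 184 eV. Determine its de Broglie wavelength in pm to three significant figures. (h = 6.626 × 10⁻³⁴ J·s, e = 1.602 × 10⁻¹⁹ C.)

KE = 184 eV = 2.948 × 10⁻¹⁷ J.
p = √(2mKE) = √(2 × 9.109 × 10⁻³¹ × 2.948 × 10⁻¹⁷) = 7.328 × 10⁻²⁴ kg·m/s.
λ = h/p = 6.626 × 10⁻³⁴ / 7.328 × 10⁻²⁴ = 9.04 × 10⁻¹¹ m = 90.4 pm.

λ = 90.4 pm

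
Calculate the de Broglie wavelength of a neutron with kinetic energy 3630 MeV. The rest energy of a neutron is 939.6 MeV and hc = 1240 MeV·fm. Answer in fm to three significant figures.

λ = 0.277 fm

Total energy E = KE + m₀c² = 3630 + 939.6 = 4569.6 MeV.
(pc)² = E² − (m₀c²)² = (4569.6)² − (939.6)² = 2.000 × 10⁷ MeV², so pc = 4472 MeV.
λ = hc/(pc) = 1240 MeV·fm / 4472 MeV = 0.277 fm.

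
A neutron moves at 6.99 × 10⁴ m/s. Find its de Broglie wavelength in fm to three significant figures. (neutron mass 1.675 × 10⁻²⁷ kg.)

p = mv = 1.675 × 10⁻²⁷ × 6.99 × 10⁴ = 1.171 × 10⁻²² kg·m/s.
λ = h/p = 6.626 × 10⁻³⁴ / 1.171 × 10⁻²² = 5.66 × 10⁻¹² m = 5660 fm.

λ = 5660 fm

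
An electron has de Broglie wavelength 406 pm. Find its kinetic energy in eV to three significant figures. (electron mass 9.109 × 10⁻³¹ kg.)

p = h/λ = 6.626 × 10⁻³⁴ / 4.060 × 10⁻¹⁰ = 1.632 × 10⁻²⁴ kg·m/s.
KE = p²/(2m) = (1.632 × 10⁻²⁴)² / (2 × 9.109 × 10⁻³¹) = 1.462 × 10⁻¹⁸ J = 9.13 eV.

KE = 9.13 eV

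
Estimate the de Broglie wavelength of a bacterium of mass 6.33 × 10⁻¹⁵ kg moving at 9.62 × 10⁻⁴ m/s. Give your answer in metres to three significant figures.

p = mv = 6.33 × 10⁻¹⁵ × 9.62 × 10⁻⁴ = 6.089 × 10⁻¹⁸ kg·m/s.
λ = h/p = 6.626 × 10⁻³⁴ / 6.089 × 10⁻¹⁸ = 1.09 × 10⁻¹⁶ m.

λ = 1.09 × 10⁻¹⁶ m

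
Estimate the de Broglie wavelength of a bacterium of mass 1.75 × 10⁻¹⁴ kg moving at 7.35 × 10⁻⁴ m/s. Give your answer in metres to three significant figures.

λ = 5.15 × 10⁻¹⁷ m

p = mv = 1.75 × 10⁻¹⁴ × 7.35 × 10⁻⁴ = 1.286 × 10⁻¹⁷ kg·m/s.
λ = h/p = 6.626 × 10⁻³⁴ / 1.286 × 10⁻¹⁷ = 5.15 × 10⁻¹⁷ m.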